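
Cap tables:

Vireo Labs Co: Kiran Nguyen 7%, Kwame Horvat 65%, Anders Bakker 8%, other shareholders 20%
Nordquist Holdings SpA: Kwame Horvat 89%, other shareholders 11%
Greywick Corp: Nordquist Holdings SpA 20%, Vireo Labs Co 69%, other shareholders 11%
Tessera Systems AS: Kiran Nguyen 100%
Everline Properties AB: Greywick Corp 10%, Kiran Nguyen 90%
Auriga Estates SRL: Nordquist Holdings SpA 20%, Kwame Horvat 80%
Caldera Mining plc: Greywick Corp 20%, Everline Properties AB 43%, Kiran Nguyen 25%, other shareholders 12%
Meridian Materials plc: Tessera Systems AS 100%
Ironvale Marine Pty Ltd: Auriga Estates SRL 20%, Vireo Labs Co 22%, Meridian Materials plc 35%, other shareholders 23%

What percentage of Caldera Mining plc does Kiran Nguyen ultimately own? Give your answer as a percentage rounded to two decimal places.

Kiran reaches Caldera along 4 paths.
Via Vireo → Greywick: 7% × 69% × 20% = 0.966%.
Via Vireo → Greywick → Everline: 7% × 69% × 10% × 43% = 0.20769%.
Via Everline: 90% × 43% = 38.7%.
Direct stake: 25% = 25%.
Total: 0.966% + 0.20769% + 38.7% + 25% = 64.87369%.
Rounded: 64.87%.

64.87%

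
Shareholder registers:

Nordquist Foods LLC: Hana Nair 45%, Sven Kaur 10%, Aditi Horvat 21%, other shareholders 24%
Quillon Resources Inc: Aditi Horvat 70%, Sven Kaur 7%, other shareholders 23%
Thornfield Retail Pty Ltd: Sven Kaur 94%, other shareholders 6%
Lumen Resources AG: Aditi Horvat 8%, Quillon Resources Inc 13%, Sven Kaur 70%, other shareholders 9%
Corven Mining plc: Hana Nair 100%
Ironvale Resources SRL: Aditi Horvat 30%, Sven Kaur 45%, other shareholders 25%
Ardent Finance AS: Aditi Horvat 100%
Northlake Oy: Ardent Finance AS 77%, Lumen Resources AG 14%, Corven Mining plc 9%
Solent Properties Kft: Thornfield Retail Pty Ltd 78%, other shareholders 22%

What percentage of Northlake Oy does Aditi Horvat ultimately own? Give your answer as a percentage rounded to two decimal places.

79.39%

Aditi reaches Northlake along 3 paths.
Via Ardent: 100% × 77% = 77%.
Via Lumen: 8% × 14% = 1.12%.
Via Quillon → Lumen: 70% × 13% × 14% = 1.274%.
Total: 77% + 1.12% + 1.274% = 79.394%.
Rounded: 79.39%.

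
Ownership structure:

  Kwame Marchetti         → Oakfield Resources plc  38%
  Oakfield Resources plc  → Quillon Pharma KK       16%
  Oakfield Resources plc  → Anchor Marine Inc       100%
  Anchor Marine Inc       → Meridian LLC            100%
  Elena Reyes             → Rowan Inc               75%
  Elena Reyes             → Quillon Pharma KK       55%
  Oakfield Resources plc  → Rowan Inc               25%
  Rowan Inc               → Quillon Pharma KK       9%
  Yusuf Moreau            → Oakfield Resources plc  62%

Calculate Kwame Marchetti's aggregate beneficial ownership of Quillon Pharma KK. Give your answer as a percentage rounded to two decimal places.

Kwame reaches Quillon along 2 paths.
Via Oakfield → Rowan: 38% × 25% × 9% = 0.855%.
Via Oakfield: 38% × 16% = 6.08%.
Total: 0.855% + 6.08% = 6.935%.
Rounded: 6.94%.

6.94%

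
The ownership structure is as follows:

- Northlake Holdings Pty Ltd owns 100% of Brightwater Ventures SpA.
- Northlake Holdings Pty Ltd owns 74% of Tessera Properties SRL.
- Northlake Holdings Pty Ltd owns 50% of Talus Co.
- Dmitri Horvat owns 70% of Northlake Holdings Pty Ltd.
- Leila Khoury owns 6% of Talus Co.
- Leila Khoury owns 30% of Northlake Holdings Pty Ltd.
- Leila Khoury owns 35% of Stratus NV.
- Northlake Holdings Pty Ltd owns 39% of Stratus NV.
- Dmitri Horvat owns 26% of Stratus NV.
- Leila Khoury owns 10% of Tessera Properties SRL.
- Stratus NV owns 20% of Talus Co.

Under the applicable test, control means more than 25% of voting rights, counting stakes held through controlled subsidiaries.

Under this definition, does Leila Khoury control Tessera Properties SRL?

Leila holds 30% of Northlake, so Leila controls Northlake.
Northlake and Leila together hold 74% + 10% = 84% of Tessera, so Leila controls Tessera.

Yes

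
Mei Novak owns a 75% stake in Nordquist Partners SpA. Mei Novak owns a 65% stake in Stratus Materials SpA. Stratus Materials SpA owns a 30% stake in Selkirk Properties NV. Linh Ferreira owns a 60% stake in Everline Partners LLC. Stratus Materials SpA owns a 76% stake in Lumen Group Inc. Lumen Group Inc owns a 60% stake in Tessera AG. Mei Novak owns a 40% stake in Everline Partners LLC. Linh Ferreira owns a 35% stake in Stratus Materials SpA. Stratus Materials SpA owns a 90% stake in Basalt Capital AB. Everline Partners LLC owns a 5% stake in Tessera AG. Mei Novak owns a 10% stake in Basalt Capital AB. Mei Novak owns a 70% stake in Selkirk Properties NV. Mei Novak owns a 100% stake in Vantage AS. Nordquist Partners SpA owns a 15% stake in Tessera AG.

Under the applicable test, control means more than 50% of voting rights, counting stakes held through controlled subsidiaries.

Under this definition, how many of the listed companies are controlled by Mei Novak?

Mei holds 65% of Stratus, so Mei controls Stratus.
Mei holds 100% of Vantage, so Mei controls Vantage.
Mei and Stratus together hold 10% + 90% = 100% of Basalt, so Mei controls Basalt.
Mei holds 75% of Nordquist, so Mei controls Nordquist.
Stratus holds 76% of Lumen, so Mei controls Lumen.
Lumen and Nordquist together hold 60% + 15% = 75% of Tessera, so Mei controls Tessera.
Mei and Stratus together hold 70% + 30% = 100% of Selkirk, so Mei controls Selkirk.
No other company's threshold is met.
Mei controls 7 companies.

7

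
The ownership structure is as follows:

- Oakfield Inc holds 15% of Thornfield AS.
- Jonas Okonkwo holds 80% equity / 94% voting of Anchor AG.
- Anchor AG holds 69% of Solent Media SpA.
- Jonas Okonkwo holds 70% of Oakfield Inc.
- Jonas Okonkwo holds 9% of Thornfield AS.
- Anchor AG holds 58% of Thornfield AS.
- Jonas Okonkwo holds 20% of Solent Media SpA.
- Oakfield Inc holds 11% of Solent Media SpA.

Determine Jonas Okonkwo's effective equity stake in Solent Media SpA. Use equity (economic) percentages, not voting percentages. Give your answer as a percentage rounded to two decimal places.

Jonas reaches Solent along 3 paths.
Via Anchor: 80% × 69% = 55.2%.
Via Oakfield: 70% × 11% = 7.7%.
Direct stake: 20% = 20%.
Total: 55.2% + 7.7% + 20% = 82.9%.
Rounded: 82.90%.

82.90%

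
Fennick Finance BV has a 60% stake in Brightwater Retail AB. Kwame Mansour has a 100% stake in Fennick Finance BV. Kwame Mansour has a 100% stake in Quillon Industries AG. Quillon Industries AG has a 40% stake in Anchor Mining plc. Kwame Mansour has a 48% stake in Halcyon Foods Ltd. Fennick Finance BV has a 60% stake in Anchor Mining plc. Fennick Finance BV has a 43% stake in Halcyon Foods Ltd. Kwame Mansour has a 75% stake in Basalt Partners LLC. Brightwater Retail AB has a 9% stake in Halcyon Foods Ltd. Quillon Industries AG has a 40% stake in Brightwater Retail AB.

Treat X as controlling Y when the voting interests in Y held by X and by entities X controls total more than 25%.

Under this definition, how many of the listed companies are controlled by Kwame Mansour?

6

Kwame holds 100% of Quillon, so Kwame controls Quillon.
Kwame holds 100% of Fennick, so Kwame controls Fennick.
Kwame holds 75% of Basalt, so Kwame controls Basalt.
Fennick and Quillon together hold 60% + 40% = 100% of Anchor, so Kwame controls Anchor.
Fennick and Quillon together hold 60% + 40% = 100% of Brightwater, so Kwame controls Brightwater.
Fennick and Brightwater and Kwame together hold 43% + 9% + 48% = 100% of Halcyon, so Kwame controls Halcyon.
Kwame controls 6 companies.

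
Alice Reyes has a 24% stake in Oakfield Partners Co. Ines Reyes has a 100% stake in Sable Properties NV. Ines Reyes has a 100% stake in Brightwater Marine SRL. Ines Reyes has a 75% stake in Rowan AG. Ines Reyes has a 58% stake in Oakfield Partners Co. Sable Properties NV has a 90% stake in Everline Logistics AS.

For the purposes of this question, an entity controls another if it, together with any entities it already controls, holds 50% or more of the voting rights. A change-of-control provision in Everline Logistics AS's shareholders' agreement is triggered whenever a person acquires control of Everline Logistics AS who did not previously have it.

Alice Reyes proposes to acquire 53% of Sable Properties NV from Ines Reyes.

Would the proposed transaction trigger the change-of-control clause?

The purchase adds only to Alice's holdings (Ines's stake shrinks), so Alice is the only person who could newly come to control Everline.
Alice's largest direct stake is 24% in Oakfield, which does not meet the threshold, so Alice controls no company.
Neither Alice nor any entity Alice controls holds any voting interest in Everline.
So before the transaction, Alice does not control Everline.
After the purchase, Alice holds 53% of Sable directly, and Ines's stake falls to 47%.
Alice holds 53% of Sable, so Alice controls Sable.
Sable holds 90% of Everline, so Alice controls Everline.
Alice did not control Everline before and does after, so the clause is triggered.

Yes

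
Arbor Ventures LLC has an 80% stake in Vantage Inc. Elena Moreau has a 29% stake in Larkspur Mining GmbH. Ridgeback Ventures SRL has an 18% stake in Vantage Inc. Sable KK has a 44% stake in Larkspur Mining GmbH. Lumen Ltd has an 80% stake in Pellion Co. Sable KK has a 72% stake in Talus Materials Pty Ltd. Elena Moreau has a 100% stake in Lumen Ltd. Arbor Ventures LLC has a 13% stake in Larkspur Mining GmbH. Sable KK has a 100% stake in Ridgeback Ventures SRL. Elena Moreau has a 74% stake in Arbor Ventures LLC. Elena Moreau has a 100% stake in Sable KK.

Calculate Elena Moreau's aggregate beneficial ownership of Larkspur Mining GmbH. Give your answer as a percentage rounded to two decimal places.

Elena reaches Larkspur along 3 paths.
Direct stake: 29% = 29%.
Via Arbor: 74% × 13% = 9.62%.
Via Sable: 100% × 44% = 44%.
Total: 29% + 9.62% + 44% = 82.62%.

82.62%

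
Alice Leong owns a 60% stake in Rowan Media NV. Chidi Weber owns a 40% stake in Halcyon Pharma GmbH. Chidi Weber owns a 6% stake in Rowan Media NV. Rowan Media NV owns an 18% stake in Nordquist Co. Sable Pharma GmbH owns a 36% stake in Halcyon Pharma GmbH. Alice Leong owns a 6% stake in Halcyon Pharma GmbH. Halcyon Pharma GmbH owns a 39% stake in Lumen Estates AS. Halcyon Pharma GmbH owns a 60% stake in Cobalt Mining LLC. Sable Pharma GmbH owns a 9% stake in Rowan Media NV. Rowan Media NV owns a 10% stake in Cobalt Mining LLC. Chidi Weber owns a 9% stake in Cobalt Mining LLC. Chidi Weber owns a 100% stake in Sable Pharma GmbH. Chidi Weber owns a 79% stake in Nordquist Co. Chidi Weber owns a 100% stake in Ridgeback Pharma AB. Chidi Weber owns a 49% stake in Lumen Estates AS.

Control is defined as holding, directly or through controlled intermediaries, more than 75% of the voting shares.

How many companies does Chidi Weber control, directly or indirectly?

Chidi holds 100% of Sable, so Chidi controls Sable.
Chidi holds 100% of Ridgeback, so Chidi controls Ridgeback.
Chidi and Sable together hold 40% + 36% = 76% of Halcyon, so Chidi controls Halcyon.
Chidi holds 79% of Nordquist, so Chidi controls Nordquist.
Chidi and Halcyon together hold 49% + 39% = 88% of Lumen, so Chidi controls Lumen.
No other company's threshold is met.
Chidi controls 5 companies.

5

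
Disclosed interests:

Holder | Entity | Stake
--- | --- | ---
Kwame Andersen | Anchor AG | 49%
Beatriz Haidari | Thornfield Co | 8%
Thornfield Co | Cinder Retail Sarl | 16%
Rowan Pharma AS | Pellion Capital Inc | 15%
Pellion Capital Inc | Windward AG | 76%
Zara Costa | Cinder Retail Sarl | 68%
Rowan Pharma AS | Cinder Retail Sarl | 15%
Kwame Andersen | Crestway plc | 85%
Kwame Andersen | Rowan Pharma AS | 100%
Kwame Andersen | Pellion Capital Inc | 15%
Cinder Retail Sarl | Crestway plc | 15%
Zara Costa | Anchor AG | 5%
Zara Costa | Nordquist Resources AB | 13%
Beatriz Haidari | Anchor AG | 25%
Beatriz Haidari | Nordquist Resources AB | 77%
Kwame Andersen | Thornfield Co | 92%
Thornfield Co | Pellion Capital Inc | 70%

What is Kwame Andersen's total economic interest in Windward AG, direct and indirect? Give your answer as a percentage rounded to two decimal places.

71.74%

Kwame reaches Windward along 3 paths.
Via Thornfield → Pellion: 92% × 70% × 76% = 48.944%.
Via Pellion: 15% × 76% = 11.4%.
Via Rowan → Pellion: 100% × 15% × 76% = 11.4%.
Total: 48.944% + 11.4% + 11.4% = 71.744%.
Rounded: 71.74%.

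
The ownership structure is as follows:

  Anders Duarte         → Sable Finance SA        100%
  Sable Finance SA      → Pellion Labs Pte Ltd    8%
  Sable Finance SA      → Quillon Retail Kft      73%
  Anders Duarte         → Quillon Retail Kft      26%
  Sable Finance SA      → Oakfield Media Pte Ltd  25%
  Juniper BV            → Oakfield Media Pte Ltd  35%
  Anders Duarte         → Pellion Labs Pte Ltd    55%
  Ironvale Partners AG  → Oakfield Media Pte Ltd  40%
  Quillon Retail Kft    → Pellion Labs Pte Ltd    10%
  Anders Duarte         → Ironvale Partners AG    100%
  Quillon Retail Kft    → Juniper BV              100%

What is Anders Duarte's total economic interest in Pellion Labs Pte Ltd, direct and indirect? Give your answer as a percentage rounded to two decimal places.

Anders reaches Pellion along 4 paths.
Direct stake: 55% = 55%.
Via Sable → Quillon: 100% × 73% × 10% = 7.3%.
Via Quillon: 26% × 10% = 2.6%.
Via Sable: 100% × 8% = 8%.
Total: 55% + 7.3% + 2.6% + 8% = 72.9%.
Rounded: 72.90%.

72.90%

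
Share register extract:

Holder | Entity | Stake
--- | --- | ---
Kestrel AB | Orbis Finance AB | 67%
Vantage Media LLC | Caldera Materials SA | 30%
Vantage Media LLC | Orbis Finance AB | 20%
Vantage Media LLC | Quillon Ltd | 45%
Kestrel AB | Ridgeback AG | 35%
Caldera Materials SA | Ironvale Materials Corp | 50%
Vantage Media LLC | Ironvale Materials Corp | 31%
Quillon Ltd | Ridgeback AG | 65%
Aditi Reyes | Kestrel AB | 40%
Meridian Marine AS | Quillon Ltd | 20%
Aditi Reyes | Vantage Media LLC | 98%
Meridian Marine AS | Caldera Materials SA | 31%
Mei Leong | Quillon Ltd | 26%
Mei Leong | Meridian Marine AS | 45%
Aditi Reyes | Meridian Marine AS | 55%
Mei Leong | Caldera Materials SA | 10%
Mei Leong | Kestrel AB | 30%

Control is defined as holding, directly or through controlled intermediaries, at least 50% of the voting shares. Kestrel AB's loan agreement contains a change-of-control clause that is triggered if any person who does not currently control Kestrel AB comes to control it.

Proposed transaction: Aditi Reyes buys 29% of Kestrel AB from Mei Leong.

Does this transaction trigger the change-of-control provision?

Yes

The purchase adds only to Aditi's holdings (Mei's stake shrinks), so Aditi is the only person who could newly come to control Kestrel.
Aditi holds 98% of Vantage, so Aditi controls Vantage.
Aditi holds 55% of Meridian, so Aditi controls Meridian.
Vantage and Meridian together hold 45% + 20% = 65% of Quillon, so Aditi controls Quillon.
Vantage and Meridian together hold 30% + 31% = 61% of Caldera, so Aditi controls Caldera.
Quillon holds 65% of Ridgeback, so Aditi controls Ridgeback.
Vantage and Caldera together hold 31% + 50% = 81% of Ironvale, so Aditi controls Ironvale.
In Kestrel, Aditi's side holds only 40%, not ≥ 50%.
So before the transaction, Aditi does not control Kestrel.
After the purchase, Aditi's direct stake in Kestrel rises to 40% + 29% = 69%, and Mei's stake falls to 1%.
Aditi holds 69% of Kestrel, so Aditi controls Kestrel.
Aditi did not control Kestrel before and does after, so the clause is triggered.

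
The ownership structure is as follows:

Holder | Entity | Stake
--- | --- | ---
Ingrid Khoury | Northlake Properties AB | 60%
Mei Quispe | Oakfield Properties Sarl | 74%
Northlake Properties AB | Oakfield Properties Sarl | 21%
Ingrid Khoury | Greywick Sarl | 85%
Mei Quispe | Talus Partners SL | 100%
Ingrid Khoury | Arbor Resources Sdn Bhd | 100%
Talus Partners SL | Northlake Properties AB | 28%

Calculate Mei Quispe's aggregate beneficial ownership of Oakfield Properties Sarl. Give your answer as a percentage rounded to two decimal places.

79.88%

Mei reaches Oakfield along 2 paths.
Via Talus → Northlake: 100% × 28% × 21% = 5.88%.
Direct stake: 74% = 74%.
Total: 5.88% + 74% = 79.88%.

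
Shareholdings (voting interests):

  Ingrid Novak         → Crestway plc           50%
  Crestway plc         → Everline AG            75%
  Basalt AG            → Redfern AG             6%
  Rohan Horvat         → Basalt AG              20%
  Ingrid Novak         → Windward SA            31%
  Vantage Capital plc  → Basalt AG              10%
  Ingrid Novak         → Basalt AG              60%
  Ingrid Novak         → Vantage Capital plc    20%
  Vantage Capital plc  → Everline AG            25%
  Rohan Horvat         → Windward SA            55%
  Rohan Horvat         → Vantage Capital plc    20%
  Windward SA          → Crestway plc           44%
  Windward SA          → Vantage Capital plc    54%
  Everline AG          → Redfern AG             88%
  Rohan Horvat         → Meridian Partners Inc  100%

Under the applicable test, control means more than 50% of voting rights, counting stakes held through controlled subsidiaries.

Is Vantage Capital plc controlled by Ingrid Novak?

Ingrid holds 60% of Basalt, so Ingrid controls Basalt.
In Vantage, Ingrid's side holds only 20%, not > 50%.
So Ingrid does not control Vantage.

No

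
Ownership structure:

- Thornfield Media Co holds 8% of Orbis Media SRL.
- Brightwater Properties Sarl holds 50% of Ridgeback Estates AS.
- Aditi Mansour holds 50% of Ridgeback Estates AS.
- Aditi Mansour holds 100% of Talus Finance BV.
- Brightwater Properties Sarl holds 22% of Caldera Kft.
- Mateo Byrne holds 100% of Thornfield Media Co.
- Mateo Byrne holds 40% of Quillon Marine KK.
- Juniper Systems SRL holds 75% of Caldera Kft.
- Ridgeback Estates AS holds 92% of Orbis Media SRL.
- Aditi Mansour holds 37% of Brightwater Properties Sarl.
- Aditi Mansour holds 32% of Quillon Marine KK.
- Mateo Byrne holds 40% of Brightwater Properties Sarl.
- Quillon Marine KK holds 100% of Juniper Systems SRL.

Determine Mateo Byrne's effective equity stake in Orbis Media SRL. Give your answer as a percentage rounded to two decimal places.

26.40%

Mateo reaches Orbis along 2 paths.
Via Brightwater → Ridgeback: 40% × 50% × 92% = 18.4%.
Via Thornfield: 100% × 8% = 8%.
Total: 18.4% + 8% = 26.4%.
Rounded: 26.40%.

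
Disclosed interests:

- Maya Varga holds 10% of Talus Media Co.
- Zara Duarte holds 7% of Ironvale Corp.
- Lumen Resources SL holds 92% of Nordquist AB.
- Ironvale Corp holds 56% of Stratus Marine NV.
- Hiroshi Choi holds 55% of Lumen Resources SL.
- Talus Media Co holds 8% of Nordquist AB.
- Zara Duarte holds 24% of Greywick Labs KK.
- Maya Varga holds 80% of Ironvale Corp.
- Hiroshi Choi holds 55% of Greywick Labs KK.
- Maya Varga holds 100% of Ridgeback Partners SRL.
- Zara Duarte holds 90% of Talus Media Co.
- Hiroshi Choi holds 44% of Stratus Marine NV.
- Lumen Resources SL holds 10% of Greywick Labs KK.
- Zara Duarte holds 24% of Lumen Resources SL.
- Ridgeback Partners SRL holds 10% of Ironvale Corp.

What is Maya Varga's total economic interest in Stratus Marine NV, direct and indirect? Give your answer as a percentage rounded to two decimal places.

50.40%

Maya reaches Stratus along 2 paths.
Via Ironvale: 80% × 56% = 44.8%.
Via Ridgeback → Ironvale: 100% × 10% × 56% = 5.6%.
Total: 44.8% + 5.6% = 50.4%.
Rounded: 50.40%.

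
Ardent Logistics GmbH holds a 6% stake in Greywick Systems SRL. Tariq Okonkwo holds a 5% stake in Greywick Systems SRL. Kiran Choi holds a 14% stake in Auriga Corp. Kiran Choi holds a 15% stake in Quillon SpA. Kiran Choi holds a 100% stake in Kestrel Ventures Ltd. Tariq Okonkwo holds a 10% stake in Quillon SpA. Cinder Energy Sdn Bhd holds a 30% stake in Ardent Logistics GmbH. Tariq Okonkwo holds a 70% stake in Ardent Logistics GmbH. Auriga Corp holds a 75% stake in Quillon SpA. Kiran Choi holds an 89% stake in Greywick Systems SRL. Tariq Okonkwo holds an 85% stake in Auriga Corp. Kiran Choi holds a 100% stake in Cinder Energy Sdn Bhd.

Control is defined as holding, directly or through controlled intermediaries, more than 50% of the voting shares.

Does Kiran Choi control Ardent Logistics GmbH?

No

Kiran holds 100% of Cinder, so Kiran controls Cinder.
Kiran holds 89% of Greywick, so Kiran controls Greywick.
Kiran holds 100% of Kestrel, so Kiran controls Kestrel.
In Ardent, Kiran's side holds only 30%, not > 50%.
So Kiran does not control Ardent.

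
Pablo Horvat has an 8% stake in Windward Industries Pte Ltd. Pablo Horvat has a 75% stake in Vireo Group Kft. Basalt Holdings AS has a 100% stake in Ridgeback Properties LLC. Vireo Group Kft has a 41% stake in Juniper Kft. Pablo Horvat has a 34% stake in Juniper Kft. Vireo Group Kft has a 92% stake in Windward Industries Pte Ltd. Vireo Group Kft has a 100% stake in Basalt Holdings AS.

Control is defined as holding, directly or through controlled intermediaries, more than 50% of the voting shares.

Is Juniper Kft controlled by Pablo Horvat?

Pablo holds 75% of Vireo, so Pablo controls Vireo.
Vireo and Pablo together hold 41% + 34% = 75% of Juniper, so Pablo controls Juniper.

Yes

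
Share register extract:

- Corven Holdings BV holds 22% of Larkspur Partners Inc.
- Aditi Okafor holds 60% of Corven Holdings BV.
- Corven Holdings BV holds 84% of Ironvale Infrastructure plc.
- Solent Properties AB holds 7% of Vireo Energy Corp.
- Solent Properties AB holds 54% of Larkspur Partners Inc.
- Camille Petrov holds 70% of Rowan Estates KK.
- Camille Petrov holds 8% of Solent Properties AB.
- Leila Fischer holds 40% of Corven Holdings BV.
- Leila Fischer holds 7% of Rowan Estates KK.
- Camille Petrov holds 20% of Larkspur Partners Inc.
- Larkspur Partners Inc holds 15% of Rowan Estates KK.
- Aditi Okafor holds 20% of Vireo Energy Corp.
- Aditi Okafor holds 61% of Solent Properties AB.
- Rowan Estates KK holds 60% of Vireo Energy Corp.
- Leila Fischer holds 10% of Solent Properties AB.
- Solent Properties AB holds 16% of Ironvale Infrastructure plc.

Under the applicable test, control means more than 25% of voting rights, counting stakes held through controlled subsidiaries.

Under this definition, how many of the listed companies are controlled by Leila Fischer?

2

Leila holds 40% of Corven, so Leila controls Corven.
Corven holds 84% of Ironvale, so Leila controls Ironvale.
No other company's threshold is met.
Leila controls 2 companies.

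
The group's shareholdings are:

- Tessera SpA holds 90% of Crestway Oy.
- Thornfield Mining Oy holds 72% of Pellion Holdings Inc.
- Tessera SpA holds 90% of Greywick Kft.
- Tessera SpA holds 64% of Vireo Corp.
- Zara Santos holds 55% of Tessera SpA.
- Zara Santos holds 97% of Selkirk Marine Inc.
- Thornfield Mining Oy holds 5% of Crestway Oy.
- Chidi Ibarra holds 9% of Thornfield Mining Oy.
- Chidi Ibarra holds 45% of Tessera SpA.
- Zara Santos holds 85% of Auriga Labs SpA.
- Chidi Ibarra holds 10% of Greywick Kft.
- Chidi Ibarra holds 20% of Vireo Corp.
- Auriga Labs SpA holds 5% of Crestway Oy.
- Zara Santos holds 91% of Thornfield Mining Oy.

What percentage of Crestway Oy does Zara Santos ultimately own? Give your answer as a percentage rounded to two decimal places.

Zara reaches Crestway along 3 paths.
Via Auriga: 85% × 5% = 4.25%.
Via Thornfield: 91% × 5% = 4.55%.
Via Tessera: 55% × 90% = 49.5%.
Total: 4.25% + 4.55% + 49.5% = 58.3%.
Rounded: 58.30%.

58.30%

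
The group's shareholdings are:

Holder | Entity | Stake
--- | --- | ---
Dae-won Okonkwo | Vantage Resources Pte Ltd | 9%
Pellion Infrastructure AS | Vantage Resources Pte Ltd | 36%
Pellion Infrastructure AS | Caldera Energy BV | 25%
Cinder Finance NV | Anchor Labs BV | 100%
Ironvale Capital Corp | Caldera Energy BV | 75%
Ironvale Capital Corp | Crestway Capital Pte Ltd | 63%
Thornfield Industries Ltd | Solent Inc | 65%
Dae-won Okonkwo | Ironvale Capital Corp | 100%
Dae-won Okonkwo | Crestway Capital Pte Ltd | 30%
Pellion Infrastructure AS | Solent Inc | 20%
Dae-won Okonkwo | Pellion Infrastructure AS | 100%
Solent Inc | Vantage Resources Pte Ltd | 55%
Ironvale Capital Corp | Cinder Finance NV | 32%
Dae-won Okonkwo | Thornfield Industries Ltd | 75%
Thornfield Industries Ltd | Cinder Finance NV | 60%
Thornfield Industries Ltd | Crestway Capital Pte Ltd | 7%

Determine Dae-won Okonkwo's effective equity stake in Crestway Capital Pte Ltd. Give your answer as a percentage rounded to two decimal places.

98.25%

Dae-won reaches Crestway along 3 paths.
Direct stake: 30% = 30%.
Via Thornfield: 75% × 7% = 5.25%.
Via Ironvale: 100% × 63% = 63%.
Total: 30% + 5.25% + 63% = 98.25%.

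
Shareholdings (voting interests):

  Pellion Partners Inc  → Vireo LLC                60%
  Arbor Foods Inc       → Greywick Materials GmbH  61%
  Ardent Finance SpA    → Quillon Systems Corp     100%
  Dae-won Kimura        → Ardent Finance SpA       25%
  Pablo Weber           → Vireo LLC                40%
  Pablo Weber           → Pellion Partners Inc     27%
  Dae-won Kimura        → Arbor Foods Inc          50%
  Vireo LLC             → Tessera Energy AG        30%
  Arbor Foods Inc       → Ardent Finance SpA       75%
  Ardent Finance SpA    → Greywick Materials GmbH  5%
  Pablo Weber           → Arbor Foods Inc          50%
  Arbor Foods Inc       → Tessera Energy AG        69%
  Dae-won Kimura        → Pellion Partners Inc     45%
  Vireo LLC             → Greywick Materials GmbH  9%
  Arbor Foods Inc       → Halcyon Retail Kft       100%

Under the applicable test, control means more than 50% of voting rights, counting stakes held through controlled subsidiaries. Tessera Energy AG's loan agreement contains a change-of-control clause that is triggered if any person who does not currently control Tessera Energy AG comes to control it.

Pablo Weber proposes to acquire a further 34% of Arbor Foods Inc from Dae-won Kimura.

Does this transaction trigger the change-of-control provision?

Yes

The purchase adds only to Pablo's holdings (Dae-won's stake shrinks), so Pablo is the only person who could newly come to control Tessera.
Pablo's largest direct stake is 50% in Arbor, which does not meet the threshold, so Pablo controls no company.
Neither Pablo nor any entity Pablo controls holds any voting interest in Tessera.
So before the transaction, Pablo does not control Tessera.
After the purchase, Pablo's direct stake in Arbor rises to 50% + 34% = 84%, and Dae-won's stake falls to 16%.
Pablo holds 84% of Arbor, so Pablo controls Arbor.
Arbor holds 69% of Tessera, so Pablo controls Tessera.
Pablo did not control Tessera before and does after, so the clause is triggered.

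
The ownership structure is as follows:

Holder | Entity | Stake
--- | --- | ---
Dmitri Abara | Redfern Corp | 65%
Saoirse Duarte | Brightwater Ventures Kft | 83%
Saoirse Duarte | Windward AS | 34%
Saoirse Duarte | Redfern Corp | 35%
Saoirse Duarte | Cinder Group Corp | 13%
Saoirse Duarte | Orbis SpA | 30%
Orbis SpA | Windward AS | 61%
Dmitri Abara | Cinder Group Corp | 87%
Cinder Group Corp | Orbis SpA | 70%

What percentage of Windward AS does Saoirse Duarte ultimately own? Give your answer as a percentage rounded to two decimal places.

Saoirse reaches Windward along 3 paths.
Direct stake: 34% = 34%.
Via Cinder → Orbis: 13% × 70% × 61% = 5.551%.
Via Orbis: 30% × 61% = 18.3%.
Total: 34% + 5.551% + 18.3% = 57.851%.
Rounded: 57.85%.

57.85%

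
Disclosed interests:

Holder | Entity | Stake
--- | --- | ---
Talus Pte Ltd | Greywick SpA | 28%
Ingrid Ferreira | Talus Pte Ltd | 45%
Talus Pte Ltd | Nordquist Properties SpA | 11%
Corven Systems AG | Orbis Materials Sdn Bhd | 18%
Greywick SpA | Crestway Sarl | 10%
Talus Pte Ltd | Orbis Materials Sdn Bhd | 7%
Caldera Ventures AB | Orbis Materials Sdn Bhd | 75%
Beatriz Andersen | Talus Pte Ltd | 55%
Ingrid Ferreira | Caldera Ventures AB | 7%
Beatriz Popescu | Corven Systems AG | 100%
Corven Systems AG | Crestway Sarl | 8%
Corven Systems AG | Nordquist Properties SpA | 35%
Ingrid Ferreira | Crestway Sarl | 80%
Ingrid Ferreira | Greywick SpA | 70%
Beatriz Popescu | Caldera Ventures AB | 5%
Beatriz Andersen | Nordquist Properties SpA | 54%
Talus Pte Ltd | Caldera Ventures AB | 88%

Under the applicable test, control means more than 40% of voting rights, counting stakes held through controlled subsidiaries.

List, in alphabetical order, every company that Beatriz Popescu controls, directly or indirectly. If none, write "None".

Corven Systems AG

Beatriz Popescu holds 100% of Corven, so Beatriz Popescu controls Corven.
No other company's threshold is met.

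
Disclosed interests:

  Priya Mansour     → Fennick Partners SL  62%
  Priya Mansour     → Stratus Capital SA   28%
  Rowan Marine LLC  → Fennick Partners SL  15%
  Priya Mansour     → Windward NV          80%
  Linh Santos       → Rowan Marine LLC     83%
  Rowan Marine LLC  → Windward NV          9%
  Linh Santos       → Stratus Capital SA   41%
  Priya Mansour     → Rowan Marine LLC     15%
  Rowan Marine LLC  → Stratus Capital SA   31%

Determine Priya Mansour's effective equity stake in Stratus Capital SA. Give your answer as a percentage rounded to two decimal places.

32.65%

Priya reaches Stratus along 2 paths.
Direct stake: 28% = 28%.
Via Rowan: 15% × 31% = 4.65%.
Total: 28% + 4.65% = 32.65%.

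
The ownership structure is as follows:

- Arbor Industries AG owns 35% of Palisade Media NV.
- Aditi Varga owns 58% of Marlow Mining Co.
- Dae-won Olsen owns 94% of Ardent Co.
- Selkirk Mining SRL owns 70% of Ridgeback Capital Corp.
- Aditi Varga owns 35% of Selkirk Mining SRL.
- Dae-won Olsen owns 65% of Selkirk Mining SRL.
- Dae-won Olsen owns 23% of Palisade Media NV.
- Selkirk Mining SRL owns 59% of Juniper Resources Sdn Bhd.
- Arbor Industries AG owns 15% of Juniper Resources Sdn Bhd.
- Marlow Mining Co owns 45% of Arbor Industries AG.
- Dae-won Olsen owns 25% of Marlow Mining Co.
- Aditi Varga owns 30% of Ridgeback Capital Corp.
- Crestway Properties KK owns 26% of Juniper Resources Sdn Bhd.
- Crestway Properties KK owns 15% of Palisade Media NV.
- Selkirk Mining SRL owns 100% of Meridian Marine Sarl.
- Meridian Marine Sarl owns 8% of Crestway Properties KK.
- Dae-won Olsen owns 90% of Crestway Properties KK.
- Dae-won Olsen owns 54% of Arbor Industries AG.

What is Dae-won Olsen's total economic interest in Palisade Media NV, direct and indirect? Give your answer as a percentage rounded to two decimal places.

60.12%

Dae-won reaches Palisade along 5 paths.
Via Arbor: 54% × 35% = 18.9%.
Via Marlow → Arbor: 25% × 45% × 35% = 3.9375%.
Via Crestway: 90% × 15% = 13.5%.
Via Selkirk → Meridian → Crestway: 65% × 100% × 8% × 15% = 0.78%.
Direct stake: 23% = 23%.
Total: 18.9% + 3.9375% + 13.5% + 0.78% + 23% = 60.1175%.
Rounded: 60.12%.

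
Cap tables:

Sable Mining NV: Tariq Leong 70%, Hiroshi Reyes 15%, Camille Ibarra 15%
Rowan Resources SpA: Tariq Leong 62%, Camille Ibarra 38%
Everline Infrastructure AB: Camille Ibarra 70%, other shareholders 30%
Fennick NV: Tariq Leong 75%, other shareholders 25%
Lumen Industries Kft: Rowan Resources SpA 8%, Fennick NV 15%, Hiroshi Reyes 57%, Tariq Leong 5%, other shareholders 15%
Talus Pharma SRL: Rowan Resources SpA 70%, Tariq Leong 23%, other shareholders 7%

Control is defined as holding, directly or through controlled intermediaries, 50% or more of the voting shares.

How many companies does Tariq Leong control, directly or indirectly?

Tariq holds 70% of Sable, so Tariq controls Sable.
Tariq holds 62% of Rowan, so Tariq controls Rowan.
Tariq holds 75% of Fennick, so Tariq controls Fennick.
Rowan and Tariq together hold 70% + 23% = 93% of Talus, so Tariq controls Talus.
No other company's threshold is met.
Tariq controls 4 companies.

4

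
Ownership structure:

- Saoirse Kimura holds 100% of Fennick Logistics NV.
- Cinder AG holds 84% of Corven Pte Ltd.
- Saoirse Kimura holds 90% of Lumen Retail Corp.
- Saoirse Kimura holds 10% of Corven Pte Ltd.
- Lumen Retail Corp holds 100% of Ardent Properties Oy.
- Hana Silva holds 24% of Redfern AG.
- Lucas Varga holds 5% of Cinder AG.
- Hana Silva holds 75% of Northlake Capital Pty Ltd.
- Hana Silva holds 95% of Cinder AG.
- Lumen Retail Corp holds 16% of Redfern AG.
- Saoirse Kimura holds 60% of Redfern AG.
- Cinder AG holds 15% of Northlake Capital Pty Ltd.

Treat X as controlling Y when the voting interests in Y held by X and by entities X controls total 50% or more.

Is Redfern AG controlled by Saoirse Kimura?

Yes

Saoirse holds 90% of Lumen, so Saoirse controls Lumen.
Lumen and Saoirse together hold 16% + 60% = 76% of Redfern, so Saoirse controls Redfern.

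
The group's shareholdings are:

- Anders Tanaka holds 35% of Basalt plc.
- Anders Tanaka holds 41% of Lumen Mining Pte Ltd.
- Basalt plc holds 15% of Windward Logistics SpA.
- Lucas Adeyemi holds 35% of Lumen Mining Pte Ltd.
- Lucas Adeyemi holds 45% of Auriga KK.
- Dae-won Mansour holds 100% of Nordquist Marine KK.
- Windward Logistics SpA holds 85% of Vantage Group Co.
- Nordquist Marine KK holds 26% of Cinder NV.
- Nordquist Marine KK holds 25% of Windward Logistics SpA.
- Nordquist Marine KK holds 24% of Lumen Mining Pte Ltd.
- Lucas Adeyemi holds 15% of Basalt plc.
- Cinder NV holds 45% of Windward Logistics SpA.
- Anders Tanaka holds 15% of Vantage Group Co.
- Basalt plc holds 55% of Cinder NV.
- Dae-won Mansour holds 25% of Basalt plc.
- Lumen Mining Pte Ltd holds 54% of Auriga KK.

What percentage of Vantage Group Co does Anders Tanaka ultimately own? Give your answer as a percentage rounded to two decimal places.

26.83%

Anders reaches Vantage along 3 paths.
Via Basalt → Windward: 35% × 15% × 85% = 4.4625%.
Via Basalt → Cinder → Windward: 35% × 55% × 45% × 85% = 7.363125%.
Direct stake: 15% = 15%.
Total: 4.4625% + 7.363125% + 15% = 26.825625%.
Rounded: 26.83%.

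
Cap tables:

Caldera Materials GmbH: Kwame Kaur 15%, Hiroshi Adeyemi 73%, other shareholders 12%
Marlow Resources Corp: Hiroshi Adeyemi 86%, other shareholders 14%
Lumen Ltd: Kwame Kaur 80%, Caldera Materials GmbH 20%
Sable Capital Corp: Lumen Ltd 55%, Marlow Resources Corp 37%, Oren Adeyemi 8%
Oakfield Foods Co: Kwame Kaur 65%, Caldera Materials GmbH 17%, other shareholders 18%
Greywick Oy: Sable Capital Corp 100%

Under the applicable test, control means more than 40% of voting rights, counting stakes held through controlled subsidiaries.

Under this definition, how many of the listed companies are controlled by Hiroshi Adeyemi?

2

Hiroshi holds 73% of Caldera, so Hiroshi controls Caldera.
Hiroshi holds 86% of Marlow, so Hiroshi controls Marlow.
No other company's threshold is met.
Hiroshi controls 2 companies.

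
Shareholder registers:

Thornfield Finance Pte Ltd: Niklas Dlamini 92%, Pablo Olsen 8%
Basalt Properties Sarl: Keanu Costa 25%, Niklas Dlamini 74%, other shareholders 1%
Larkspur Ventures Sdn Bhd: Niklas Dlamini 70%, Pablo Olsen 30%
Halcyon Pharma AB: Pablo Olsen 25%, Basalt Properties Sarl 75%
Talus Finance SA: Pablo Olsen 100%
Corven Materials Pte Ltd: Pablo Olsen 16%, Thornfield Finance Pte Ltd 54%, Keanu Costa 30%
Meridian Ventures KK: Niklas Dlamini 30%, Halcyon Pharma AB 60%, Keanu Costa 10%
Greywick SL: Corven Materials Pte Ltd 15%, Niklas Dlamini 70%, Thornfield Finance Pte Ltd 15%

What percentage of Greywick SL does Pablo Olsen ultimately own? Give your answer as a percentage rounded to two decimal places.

4.25%

Pablo reaches Greywick along 3 paths.
Via Corven: 16% × 15% = 2.4%.
Via Thornfield → Corven: 8% × 54% × 15% = 0.648%.
Via Thornfield: 8% × 15% = 1.2%.
Total: 2.4% + 0.648% + 1.2% = 4.248%.
Rounded: 4.25%.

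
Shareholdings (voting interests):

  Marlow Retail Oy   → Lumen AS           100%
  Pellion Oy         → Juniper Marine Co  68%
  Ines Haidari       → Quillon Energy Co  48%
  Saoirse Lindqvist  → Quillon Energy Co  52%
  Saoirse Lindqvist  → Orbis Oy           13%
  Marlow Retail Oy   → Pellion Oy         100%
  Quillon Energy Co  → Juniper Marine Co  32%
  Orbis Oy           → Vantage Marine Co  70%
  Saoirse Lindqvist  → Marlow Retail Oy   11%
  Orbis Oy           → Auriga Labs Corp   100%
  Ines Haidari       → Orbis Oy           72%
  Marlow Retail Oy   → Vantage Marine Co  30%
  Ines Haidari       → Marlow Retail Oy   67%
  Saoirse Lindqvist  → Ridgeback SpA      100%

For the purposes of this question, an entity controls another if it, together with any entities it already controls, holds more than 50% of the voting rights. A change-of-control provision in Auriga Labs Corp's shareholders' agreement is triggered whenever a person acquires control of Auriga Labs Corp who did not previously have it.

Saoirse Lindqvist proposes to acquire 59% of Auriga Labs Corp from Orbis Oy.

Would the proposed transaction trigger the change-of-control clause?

Yes

The purchase adds only to Saoirse's holdings (Orbis's stake shrinks), so Saoirse is the only person who could newly come to control Auriga.
Saoirse holds 52% of Quillon, so Saoirse controls Quillon.
Saoirse holds 100% of Ridgeback, so Saoirse controls Ridgeback.
Neither Saoirse nor any entity Saoirse controls holds any voting interest in Auriga.
So before the transaction, Saoirse does not control Auriga.
After the purchase, Saoirse holds 59% of Auriga directly, and Orbis's stake falls to 41%.
Saoirse holds 59% of Auriga, so Saoirse controls Auriga.
Saoirse did not control Auriga before and does after, so the clause is triggered.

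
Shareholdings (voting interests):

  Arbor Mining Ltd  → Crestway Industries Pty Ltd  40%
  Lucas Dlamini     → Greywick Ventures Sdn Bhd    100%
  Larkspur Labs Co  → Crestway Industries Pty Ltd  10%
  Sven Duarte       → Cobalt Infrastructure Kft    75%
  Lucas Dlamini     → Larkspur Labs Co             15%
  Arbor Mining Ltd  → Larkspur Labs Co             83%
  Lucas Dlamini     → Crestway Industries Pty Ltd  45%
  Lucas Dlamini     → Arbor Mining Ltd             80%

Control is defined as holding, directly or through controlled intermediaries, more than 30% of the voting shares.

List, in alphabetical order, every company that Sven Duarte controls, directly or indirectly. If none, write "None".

Sven holds 75% of Cobalt, so Sven controls Cobalt.
No other company's threshold is met.

Cobalt Infrastructure Kft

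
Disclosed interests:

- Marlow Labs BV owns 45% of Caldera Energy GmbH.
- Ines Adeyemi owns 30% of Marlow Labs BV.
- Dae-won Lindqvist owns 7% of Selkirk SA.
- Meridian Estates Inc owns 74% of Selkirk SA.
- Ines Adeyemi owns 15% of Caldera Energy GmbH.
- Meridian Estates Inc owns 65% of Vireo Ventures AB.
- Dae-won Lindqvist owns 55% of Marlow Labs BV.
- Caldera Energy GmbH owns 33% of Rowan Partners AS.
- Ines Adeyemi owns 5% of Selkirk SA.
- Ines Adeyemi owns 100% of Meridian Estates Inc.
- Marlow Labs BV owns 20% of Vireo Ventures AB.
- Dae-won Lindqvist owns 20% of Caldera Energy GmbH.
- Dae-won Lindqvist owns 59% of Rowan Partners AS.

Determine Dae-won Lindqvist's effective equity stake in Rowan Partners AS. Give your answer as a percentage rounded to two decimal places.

73.77%

Dae-won reaches Rowan along 3 paths.
Direct stake: 59% = 59%.
Via Caldera: 20% × 33% = 6.6%.
Via Marlow → Caldera: 55% × 45% × 33% = 8.1675%.
Total: 59% + 6.6% + 8.1675% = 73.7675%.
Rounded: 73.77%.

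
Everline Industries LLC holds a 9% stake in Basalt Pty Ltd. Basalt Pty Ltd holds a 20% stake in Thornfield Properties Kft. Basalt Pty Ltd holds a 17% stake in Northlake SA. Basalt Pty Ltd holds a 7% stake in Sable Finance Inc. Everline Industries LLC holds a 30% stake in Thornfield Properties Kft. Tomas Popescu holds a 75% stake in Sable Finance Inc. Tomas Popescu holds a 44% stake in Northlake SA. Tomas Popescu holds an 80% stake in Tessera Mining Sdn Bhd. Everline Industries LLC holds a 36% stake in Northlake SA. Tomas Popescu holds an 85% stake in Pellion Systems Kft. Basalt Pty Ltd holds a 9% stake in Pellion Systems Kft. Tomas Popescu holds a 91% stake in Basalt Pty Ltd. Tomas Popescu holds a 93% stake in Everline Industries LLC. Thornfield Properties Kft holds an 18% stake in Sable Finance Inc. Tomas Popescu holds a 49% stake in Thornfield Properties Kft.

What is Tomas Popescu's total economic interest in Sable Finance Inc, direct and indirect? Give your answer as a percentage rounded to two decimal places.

99.38%

Tomas reaches Sable along 7 paths.
Direct stake: 75% = 75%.
Via Everline → Basalt: 93% × 9% × 7% = 0.5859%.
Via Basalt: 91% × 7% = 6.37%.
Via Thornfield: 49% × 18% = 8.82%.
Via Everline → Basalt → Thornfield: 93% × 9% × 20% × 18% = 0.30132%.
Via Basalt → Thornfield: 91% × 20% × 18% = 3.276%.
Via Everline → Thornfield: 93% × 30% × 18% = 5.022%.
Total: 75% + 0.5859% + 6.37% + 8.82% + 0.30132% + 3.276% + 5.022% = 99.37522%.
Rounded: 99.38%.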